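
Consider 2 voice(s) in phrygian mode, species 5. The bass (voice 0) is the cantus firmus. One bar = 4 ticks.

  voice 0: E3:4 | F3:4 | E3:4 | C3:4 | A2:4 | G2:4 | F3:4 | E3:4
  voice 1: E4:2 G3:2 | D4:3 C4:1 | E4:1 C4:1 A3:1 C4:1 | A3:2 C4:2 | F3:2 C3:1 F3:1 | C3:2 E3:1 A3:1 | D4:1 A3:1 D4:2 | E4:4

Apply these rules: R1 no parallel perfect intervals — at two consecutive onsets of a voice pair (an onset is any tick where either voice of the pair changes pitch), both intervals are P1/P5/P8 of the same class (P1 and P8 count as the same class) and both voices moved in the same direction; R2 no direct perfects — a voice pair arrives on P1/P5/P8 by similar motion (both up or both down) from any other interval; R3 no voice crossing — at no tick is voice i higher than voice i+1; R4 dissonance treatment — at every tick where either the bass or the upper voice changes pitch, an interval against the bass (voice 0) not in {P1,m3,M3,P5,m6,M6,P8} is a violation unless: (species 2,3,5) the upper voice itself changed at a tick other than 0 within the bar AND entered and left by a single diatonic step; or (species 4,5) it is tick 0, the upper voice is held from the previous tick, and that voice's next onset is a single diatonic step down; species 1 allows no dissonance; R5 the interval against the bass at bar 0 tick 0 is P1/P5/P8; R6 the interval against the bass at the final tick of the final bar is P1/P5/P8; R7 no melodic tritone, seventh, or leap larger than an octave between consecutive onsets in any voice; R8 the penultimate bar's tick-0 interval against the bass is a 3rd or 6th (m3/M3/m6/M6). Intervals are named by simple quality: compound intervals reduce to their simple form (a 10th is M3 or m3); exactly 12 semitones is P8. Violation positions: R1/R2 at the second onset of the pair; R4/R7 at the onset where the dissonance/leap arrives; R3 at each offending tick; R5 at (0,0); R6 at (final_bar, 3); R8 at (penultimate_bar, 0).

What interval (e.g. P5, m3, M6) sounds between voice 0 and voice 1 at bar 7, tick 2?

voice 0=E3 voice 1=E4 -> P8

P8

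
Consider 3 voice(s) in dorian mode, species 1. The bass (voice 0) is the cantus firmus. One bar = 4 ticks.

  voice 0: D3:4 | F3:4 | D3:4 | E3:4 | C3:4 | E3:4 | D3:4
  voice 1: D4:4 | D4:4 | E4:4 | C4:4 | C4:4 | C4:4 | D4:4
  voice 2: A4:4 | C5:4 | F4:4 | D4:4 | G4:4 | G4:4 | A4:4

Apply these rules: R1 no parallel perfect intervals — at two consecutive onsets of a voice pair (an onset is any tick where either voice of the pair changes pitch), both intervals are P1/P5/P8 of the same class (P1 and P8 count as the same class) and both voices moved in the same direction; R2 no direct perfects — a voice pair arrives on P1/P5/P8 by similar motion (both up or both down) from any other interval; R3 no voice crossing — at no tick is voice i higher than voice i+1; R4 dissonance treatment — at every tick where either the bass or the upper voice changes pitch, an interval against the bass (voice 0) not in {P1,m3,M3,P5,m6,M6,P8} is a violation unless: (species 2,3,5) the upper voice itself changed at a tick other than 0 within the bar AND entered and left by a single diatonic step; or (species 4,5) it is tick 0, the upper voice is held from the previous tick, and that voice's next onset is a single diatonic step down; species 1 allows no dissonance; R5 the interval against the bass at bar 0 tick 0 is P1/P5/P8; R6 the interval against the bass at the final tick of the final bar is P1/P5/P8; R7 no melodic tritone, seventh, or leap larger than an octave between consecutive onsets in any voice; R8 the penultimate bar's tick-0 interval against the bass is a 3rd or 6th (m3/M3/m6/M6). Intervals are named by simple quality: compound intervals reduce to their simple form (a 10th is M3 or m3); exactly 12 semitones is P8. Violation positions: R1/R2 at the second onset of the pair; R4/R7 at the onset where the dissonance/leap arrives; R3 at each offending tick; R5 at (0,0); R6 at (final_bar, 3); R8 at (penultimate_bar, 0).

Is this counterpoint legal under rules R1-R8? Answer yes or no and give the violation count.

No (4 violations)

bar 0: v0=D3 v1=D4 v2=A4 (P5)
bar 1: v0=F3 v1=D4 v2=C5 (P5)
bar 2: v0=D3 v1=E4 v2=F4 (m3)
bar 3: v0=E3 v1=C4 v2=D4 (m7)
bar 4: v0=C3 v1=C4 v2=G4 (P5)
bar 5: v0=E3 v1=C4 v2=G4 (m3)
bar 6: v0=D3 v1=D4 v2=A4 (P5)
  R1 @ bar1.0: D3/A4 P5 -> F3/C5 P5 similar
  R4 @ bar2.0: D3/E4 M2 untreated
  R4 @ bar3.0: E3/D4 m7 untreated
  R1 @ bar6.0: C4/G4 P5 -> D4/A4 P5 similar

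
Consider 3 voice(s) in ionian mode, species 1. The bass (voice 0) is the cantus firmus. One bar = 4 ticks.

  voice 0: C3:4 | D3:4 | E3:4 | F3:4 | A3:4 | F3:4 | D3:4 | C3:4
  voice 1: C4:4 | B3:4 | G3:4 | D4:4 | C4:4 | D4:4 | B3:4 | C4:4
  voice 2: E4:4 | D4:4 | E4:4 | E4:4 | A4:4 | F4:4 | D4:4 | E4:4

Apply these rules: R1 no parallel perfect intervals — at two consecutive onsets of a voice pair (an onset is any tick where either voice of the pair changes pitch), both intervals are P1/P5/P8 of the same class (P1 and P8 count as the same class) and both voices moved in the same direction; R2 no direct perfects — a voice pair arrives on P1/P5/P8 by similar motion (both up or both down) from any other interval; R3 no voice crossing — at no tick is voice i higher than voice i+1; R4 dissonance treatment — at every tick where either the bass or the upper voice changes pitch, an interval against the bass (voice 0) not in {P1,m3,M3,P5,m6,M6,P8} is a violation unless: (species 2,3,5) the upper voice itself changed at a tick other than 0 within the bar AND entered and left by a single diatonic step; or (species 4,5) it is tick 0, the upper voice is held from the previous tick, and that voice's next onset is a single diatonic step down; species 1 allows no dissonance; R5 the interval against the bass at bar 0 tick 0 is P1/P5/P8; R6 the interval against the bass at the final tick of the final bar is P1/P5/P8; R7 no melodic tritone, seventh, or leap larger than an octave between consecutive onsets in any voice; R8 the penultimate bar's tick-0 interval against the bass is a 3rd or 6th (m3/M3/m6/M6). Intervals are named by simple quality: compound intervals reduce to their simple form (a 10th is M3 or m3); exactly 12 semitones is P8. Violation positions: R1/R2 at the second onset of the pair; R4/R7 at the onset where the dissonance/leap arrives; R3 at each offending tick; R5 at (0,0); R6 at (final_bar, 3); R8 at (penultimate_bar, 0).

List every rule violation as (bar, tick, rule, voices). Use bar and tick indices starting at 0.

(0, 0, R5, (0, 2))
(2, 0, R1, (0, 2))
(3, 0, R4, (0, 2))
(4, 0, R2, (0, 2))
(5, 0, R1, (0, 2))
(6, 0, R1, (0, 2))
(6, 0, R8, (0, 2))
(7, 3, R6, (0, 2))

bar 0: v0=C3 v1=C4 v2=E4 downbeat M3
bar 1: v0=D3 v1=B3 v2=D4 downbeat P8
bar 2: v0=E3 v1=G3 v2=E4 downbeat P8
bar 3: v0=F3 v1=D4 v2=E4 downbeat M7
bar 4: v0=A3 v1=C4 v2=A4 downbeat P8
bar 5: v0=F3 v1=D4 v2=F4 downbeat P8
bar 6: v0=D3 v1=B3 v2=D4 downbeat P8
bar 7: v0=C3 v1=C4 v2=E4 downbeat M3
  -> R5 @ bar 0 tick 0 v(0, 2): opens on M3
  -> R1 @ bar 2 tick 0 v(0, 2): D3/D4 P8 -> E3/E4 P8 similar
  -> R4 @ bar 3 tick 0 v(0, 2): F3/E4 M7 untreated
  -> R2 @ bar 4 tick 0 v(0, 2): F3/E4 M7 -> A3/A4 P8 similar
  -> R1 @ bar 5 tick 0 v(0, 2): A3/A4 P8 -> F3/F4 P8 similar
  -> R1 @ bar 6 tick 0 v(0, 2): F3/F4 P8 -> D3/D4 P8 similar
  -> R8 @ bar 6 tick 0 v(0, 2): penult P8 not 3rd/6th
  -> R6 @ bar 7 tick 3 v(0, 2): closes on M3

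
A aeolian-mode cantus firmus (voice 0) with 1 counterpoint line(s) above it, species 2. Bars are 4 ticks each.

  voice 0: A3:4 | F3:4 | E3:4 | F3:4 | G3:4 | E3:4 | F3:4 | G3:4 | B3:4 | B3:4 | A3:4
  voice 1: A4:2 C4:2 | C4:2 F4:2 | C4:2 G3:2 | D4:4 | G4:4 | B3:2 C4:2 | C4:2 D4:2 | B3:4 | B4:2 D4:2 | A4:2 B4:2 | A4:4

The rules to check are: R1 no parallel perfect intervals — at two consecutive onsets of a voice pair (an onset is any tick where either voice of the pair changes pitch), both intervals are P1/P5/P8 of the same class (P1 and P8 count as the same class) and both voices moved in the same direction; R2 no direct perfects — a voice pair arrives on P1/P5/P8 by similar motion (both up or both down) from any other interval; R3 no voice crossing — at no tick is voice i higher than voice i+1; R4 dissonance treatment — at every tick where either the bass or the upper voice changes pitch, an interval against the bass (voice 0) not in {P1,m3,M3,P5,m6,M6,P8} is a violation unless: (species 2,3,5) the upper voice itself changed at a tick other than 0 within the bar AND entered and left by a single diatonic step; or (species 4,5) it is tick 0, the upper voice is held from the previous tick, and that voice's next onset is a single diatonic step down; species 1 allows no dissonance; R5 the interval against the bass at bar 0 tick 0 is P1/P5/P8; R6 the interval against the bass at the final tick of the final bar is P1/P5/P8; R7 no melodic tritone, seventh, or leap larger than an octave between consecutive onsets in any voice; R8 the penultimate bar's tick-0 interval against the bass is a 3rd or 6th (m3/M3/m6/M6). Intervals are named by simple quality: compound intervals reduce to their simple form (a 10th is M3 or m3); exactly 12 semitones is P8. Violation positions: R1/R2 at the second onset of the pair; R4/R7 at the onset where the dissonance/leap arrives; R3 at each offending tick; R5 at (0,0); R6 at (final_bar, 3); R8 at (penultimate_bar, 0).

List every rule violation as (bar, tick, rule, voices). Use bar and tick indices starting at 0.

bar 0: v0=A3 v1=A4 downbeat P8
bar 1: v0=F3 v1=C4 downbeat P5
bar 2: v0=E3 v1=C4 downbeat m6
bar 3: v0=F3 v1=D4 downbeat M6
bar 4: v0=G3 v1=G4 downbeat P8
bar 5: v0=E3 v1=B3 downbeat P5
bar 6: v0=F3 v1=C4 downbeat P5
bar 7: v0=G3 v1=B3 downbeat M3
bar 8: v0=B3 v1=B4 downbeat P8
bar 9: v0=B3 v1=A4 downbeat m7
bar 10: v0=A3 v1=A4 downbeat P8
  -> R2 @ bar 4 tick 0 v(0, 1): F3/D4 M6 -> G3/G4 P8 similar
  -> R2 @ bar 5 tick 0 v(0, 1): G3/G4 P8 -> E3/B3 P5 similar
  -> R2 @ bar 8 tick 0 v(0, 1): G3/B3 M3 -> B3/B4 P8 similar
  -> R4 @ bar 9 tick 0 v(0, 1): B3/A4 m7 untreated
  -> R8 @ bar 9 tick 0 v(0, 1): penult m7 not 3rd/6th
  -> R1 @ bar 10 tick 0 v(0, 1): B3/B4 P8 -> A3/A4 P8 similar

(4, 0, R2, (0, 1))
(5, 0, R2, (0, 1))
(8, 0, R2, (0, 1))
(9, 0, R4, (0, 1))
(9, 0, R8, (0, 1))
(10, 0, R1, (0, 1))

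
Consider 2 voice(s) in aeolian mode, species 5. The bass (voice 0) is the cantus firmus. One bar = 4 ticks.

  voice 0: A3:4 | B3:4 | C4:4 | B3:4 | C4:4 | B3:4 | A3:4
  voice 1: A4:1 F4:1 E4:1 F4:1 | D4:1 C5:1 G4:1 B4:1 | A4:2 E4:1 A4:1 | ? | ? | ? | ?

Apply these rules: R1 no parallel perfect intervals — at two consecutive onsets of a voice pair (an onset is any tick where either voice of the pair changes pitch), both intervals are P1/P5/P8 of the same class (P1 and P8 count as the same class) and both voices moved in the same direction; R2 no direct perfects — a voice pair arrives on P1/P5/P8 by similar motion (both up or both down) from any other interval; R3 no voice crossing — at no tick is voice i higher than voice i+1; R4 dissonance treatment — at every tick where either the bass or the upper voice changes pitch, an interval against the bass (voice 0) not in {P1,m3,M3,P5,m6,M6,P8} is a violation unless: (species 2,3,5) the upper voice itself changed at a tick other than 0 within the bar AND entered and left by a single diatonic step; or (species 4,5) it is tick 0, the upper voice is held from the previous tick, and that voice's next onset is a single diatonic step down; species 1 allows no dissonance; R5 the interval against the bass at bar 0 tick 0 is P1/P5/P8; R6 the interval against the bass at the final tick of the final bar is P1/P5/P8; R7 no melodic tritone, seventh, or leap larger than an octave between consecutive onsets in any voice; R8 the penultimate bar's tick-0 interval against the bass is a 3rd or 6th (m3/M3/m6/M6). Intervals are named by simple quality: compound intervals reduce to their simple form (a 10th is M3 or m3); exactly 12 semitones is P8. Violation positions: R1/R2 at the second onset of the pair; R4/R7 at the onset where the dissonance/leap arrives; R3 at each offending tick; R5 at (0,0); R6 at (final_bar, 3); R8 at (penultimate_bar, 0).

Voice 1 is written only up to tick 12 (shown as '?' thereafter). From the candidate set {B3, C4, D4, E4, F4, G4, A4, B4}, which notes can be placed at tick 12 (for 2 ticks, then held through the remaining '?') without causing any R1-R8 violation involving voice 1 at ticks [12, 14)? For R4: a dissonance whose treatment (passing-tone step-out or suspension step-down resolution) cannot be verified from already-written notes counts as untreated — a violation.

{B4, D4, G4}

B3: violates R2,R7
C4: violates R4
D4: legal
E4: violates R4
F4: violates R4
G4: legal
A4: violates R4
B4: legal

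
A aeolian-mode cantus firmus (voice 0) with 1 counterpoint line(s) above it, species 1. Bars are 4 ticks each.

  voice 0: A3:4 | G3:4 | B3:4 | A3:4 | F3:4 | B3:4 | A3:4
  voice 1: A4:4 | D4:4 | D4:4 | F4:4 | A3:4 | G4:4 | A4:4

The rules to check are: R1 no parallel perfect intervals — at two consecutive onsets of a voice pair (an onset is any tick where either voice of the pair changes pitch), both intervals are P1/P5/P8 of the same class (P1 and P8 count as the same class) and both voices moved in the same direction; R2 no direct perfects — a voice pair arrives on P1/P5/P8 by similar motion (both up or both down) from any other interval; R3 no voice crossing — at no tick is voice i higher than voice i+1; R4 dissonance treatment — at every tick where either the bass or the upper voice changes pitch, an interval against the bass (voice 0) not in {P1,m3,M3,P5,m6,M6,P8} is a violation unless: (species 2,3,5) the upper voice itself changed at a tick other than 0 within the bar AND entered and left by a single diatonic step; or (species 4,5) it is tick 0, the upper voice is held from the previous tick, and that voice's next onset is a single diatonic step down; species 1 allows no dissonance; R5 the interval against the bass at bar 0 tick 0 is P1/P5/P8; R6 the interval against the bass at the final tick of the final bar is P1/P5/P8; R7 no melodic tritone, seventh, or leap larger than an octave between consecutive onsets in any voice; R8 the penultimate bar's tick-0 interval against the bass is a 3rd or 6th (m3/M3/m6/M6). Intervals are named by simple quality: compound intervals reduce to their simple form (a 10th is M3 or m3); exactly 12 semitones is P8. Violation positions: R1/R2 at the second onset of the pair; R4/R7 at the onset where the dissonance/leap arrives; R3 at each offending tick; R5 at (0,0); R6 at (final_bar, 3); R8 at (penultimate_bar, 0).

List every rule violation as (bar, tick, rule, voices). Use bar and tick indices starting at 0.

(1, 0, R2, (0, 1))
(5, 0, R7, (0,))
(5, 0, R7, (1,))

bar 0: v0=A3 v1=A4 downbeat P8
bar 1: v0=G3 v1=D4 downbeat P5
bar 2: v0=B3 v1=D4 downbeat m3
bar 3: v0=A3 v1=F4 downbeat m6
bar 4: v0=F3 v1=A3 downbeat M3
bar 5: v0=B3 v1=G4 downbeat m6
bar 6: v0=A3 v1=A4 downbeat P8
  -> R2 @ bar 1 tick 0 v(0, 1): A3/A4 P8 -> G3/D4 P5 similar
  -> R7 @ bar 5 tick 0 v(0,): F3->B3 leap 6st
  -> R7 @ bar 5 tick 0 v(1,): A3->G4 leap 10st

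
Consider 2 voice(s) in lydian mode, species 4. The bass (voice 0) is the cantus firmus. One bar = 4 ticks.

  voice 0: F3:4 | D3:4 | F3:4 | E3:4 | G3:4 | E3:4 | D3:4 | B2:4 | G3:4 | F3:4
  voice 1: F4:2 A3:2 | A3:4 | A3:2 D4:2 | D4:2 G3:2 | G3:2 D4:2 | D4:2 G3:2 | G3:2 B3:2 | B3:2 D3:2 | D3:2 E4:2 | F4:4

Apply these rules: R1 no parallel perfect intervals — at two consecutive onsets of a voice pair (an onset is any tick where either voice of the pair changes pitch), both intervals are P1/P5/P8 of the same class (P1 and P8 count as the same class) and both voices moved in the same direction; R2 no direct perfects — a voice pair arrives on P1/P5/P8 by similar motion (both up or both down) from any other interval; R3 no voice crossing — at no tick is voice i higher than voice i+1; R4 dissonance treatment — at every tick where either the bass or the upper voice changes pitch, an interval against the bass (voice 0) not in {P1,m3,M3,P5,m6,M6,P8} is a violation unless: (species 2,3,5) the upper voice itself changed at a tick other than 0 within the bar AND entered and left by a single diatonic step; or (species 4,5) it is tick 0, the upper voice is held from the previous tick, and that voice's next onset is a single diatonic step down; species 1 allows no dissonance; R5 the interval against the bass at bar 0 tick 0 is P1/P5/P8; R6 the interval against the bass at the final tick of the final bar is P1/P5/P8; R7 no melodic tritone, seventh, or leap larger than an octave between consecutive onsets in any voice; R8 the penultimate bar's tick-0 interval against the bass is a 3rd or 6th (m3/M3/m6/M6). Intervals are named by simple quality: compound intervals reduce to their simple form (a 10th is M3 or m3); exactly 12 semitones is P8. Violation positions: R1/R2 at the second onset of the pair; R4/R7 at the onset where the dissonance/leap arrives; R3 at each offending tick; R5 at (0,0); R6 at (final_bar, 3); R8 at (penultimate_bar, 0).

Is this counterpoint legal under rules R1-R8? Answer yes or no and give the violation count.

bar 0: v0=F3 v1=F4 (P8)
bar 1: v0=D3 v1=A3 (P5)
bar 2: v0=F3 v1=A3 (M3)
bar 3: v0=E3 v1=D4 (m7)
bar 4: v0=G3 v1=G3 (P1)
bar 5: v0=E3 v1=D4 (m7)
bar 6: v0=D3 v1=G3 (P4)
bar 7: v0=B2 v1=B3 (P8)
bar 8: v0=G3 v1=D3 (P4)
bar 9: v0=F3 v1=F4 (P8)
  R4 @ bar3.0: E3/D4 m7 untreated
  R4 @ bar5.0: E3/D4 m7 untreated
  R4 @ bar6.0: D3/G3 P4 untreated
  R3 @ bar8.0: G3 above D3
  R4 @ bar8.0: G3/D3 P4 untreated
  R8 @ bar8.0: penult P4 not 3rd/6th
  R3 @ bar8.1: G3 above D3
  R7 @ bar8.2: D3->E4 leap 14st

No (8 violations)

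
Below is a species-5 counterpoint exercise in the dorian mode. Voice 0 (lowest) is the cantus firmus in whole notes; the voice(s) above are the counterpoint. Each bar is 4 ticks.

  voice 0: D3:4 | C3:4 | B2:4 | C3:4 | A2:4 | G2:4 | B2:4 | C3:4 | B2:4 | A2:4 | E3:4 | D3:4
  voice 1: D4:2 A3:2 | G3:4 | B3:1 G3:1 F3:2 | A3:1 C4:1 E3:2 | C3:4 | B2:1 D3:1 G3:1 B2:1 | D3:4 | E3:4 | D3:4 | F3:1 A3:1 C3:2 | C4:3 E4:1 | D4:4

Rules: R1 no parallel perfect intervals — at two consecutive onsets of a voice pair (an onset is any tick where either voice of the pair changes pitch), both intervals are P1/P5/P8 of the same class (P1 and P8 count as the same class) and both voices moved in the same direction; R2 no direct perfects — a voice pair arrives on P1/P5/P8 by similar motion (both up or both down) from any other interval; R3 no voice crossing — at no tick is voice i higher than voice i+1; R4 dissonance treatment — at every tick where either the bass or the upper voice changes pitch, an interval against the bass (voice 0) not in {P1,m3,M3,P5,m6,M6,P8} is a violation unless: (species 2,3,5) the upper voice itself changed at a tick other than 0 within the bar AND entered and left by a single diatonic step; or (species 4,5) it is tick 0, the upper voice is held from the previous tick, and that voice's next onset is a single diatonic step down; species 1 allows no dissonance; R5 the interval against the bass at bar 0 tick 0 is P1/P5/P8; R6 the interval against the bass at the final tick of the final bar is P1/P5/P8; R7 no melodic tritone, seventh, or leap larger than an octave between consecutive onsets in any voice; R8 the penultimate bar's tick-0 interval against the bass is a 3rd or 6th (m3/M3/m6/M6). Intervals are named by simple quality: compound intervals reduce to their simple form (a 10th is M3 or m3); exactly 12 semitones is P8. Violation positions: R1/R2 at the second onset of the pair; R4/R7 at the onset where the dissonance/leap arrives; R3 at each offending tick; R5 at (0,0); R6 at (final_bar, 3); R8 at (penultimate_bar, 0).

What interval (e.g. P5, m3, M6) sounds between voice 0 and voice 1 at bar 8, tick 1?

m3

voice 0=B2 voice 1=D3 -> m3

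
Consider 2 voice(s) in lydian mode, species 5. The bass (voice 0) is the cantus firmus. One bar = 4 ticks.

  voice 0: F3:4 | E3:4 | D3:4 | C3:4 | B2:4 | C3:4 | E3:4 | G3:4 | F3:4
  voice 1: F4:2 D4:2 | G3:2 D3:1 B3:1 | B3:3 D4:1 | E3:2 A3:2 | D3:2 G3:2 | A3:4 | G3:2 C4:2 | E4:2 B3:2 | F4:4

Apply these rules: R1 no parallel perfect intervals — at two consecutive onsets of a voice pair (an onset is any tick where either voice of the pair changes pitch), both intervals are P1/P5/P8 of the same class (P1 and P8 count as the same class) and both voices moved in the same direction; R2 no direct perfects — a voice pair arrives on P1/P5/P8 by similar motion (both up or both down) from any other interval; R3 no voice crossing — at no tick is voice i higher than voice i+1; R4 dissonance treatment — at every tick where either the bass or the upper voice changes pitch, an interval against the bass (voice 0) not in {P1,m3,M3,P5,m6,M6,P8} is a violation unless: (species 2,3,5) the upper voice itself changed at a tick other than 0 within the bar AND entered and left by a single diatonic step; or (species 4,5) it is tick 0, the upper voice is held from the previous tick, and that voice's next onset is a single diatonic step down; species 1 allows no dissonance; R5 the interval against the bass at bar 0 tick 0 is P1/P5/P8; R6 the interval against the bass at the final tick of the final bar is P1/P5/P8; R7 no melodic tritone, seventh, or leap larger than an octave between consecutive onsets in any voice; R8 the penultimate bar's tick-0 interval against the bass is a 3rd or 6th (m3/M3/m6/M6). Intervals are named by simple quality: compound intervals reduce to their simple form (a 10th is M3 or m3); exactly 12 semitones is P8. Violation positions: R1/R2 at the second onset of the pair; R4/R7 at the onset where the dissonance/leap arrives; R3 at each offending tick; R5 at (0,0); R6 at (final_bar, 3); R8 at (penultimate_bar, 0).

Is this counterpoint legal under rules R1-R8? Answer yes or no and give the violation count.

bar 0: v0=F3 v1=F4 (P8)
bar 1: v0=E3 v1=G3 (m3)
bar 2: v0=D3 v1=B3 (M6)
bar 3: v0=C3 v1=E3 (M3)
bar 4: v0=B2 v1=D3 (m3)
bar 5: v0=C3 v1=A3 (M6)
bar 6: v0=E3 v1=G3 (m3)
bar 7: v0=G3 v1=E4 (M6)
bar 8: v0=F3 v1=F4 (P8)
  R3 @ bar1.2: E3 above D3
  R4 @ bar1.2: E3/D3 M2 untreated
  R7 @ bar3.0: D4->E3 leap 10st
  R7 @ bar8.0: B3->F4 leap 6st

No (4 violations)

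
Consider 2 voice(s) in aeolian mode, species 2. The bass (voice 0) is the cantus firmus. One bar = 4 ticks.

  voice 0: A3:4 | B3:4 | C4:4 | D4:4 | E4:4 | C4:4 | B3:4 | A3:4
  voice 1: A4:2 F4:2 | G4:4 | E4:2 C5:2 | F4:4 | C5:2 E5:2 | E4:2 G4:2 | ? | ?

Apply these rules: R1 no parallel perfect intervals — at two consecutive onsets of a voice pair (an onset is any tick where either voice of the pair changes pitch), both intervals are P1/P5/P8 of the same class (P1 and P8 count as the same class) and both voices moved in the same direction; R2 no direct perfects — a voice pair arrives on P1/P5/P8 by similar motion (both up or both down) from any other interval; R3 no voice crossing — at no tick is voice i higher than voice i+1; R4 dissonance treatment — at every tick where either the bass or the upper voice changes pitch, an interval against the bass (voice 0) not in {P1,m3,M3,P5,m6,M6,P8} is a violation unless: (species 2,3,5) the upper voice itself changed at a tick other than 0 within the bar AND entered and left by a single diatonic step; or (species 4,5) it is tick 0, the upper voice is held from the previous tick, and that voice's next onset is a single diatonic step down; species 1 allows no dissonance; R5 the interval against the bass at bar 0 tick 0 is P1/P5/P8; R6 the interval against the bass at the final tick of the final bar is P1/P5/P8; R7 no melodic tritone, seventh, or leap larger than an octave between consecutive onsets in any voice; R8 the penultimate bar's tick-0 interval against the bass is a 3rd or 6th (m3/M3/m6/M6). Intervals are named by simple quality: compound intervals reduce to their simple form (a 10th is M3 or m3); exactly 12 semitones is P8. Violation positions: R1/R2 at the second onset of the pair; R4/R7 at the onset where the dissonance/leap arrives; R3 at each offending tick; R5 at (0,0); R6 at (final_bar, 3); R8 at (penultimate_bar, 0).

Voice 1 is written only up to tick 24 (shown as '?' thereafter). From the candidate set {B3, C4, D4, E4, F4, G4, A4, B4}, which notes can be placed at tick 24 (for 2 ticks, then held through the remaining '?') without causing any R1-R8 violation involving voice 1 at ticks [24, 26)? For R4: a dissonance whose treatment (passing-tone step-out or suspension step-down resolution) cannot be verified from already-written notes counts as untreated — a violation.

{D4, G4}

B3: violates R2,R8
C4: violates R4,R8
D4: legal
E4: violates R4,R8
F4: violates R4,R8
G4: legal
A4: violates R4,R8
B4: violates R8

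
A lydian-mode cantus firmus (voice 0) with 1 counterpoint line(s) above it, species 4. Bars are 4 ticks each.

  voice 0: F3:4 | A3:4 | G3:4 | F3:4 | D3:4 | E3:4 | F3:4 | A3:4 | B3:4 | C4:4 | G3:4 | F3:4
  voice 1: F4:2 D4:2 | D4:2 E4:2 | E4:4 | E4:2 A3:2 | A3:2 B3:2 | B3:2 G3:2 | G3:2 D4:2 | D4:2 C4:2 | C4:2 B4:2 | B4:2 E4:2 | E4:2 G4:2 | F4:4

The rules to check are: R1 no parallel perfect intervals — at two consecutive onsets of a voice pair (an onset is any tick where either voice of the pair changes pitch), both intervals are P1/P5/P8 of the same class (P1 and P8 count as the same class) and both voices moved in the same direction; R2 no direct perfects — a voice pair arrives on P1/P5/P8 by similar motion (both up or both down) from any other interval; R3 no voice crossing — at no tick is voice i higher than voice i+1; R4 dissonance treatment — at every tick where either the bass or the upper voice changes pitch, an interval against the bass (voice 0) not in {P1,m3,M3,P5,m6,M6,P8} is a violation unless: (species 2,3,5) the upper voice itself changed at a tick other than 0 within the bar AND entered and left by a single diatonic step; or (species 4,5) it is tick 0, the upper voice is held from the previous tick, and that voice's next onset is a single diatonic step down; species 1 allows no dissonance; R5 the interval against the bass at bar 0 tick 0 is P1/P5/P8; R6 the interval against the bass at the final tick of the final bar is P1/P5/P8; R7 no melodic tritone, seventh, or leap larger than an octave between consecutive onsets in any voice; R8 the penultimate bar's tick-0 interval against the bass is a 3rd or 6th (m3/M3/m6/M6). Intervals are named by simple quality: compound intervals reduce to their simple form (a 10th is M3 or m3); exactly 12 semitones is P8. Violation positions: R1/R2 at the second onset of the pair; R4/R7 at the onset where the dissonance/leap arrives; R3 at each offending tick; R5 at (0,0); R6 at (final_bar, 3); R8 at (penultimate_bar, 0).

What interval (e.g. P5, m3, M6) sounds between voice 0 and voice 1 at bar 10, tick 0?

voice 0=G3 voice 1=E4 -> M6

M6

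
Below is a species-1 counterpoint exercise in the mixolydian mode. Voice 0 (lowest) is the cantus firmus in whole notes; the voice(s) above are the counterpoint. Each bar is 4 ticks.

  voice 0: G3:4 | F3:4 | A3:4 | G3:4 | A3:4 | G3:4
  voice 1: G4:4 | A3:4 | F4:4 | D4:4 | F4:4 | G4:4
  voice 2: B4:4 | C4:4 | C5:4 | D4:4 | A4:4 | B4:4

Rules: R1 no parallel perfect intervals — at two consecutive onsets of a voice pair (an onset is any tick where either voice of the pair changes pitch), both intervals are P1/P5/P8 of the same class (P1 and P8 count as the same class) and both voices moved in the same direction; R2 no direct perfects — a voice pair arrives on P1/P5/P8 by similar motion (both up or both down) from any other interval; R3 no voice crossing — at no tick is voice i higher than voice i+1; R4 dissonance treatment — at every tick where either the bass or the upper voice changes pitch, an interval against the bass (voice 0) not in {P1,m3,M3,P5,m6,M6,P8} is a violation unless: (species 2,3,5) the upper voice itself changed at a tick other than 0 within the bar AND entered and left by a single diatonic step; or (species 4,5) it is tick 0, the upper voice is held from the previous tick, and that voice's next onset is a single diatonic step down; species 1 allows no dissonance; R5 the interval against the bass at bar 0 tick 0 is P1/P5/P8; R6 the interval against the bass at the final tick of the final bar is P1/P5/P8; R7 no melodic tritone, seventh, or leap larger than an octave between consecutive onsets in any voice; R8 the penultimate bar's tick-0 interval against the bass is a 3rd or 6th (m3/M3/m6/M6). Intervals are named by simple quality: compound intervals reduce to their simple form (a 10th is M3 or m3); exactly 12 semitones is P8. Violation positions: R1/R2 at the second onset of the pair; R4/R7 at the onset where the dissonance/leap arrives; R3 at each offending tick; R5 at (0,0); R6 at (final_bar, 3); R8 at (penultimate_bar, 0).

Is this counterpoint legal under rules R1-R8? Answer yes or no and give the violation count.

No (12 violations)

bar 0: v0=G3 v1=G4 v2=B4 (M3)
bar 1: v0=F3 v1=A3 v2=C4 (P5)
bar 2: v0=A3 v1=F4 v2=C5 (m3)
bar 3: v0=G3 v1=D4 v2=D4 (P5)
bar 4: v0=A3 v1=F4 v2=A4 (P8)
bar 5: v0=G3 v1=G4 v2=B4 (M3)
  R5 @ bar0.0: opens on M3
  R2 @ bar1.0: G3/B4 M3 -> F3/C4 P5 similar
  R7 @ bar1.0: G4->A3 leap 10st
  R7 @ bar1.0: B4->C4 leap 11st
  R2 @ bar2.0: A3/C4 m3 -> F4/C5 P5 similar
  R2 @ bar3.0: A3/F4 m6 -> G3/D4 P5 similar
  R2 @ bar3.0: A3/C5 m3 -> G3/D4 P5 similar
  R2 @ bar3.0: F4/C5 P5 -> D4/D4 P1 similar
  R7 @ bar3.0: C5->D4 leap 10st
  R2 @ bar4.0: G3/D4 P5 -> A3/A4 P8 similar
  R8 @ bar4.0: penult P8 not 3rd/6th
  R6 @ bar5.3: closes on M3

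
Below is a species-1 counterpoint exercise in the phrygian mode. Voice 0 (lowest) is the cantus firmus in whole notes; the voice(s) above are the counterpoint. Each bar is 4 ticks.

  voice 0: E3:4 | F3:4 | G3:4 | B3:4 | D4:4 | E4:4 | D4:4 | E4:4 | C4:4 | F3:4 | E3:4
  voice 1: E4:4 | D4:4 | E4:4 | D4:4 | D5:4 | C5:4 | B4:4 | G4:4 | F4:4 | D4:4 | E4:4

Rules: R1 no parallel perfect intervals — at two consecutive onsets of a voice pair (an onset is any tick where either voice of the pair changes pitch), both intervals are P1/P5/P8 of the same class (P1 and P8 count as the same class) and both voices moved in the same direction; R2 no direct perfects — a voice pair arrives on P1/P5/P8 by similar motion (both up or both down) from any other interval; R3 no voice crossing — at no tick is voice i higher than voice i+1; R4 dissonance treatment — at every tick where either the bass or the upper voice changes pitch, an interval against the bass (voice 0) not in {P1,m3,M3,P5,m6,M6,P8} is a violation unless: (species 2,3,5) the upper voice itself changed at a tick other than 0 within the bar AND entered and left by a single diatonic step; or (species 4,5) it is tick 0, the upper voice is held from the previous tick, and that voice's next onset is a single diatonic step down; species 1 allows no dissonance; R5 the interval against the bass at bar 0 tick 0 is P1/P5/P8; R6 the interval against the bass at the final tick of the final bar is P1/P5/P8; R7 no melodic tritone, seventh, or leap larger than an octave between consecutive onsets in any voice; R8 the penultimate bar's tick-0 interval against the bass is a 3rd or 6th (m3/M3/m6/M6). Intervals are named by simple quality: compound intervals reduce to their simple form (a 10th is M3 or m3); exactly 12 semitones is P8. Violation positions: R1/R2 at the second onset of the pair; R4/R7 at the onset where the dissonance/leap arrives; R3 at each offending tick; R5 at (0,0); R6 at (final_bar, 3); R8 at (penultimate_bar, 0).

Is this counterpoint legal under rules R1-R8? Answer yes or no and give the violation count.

bar 0: v0=E3 v1=E4 (P8)
bar 1: v0=F3 v1=D4 (M6)
bar 2: v0=G3 v1=E4 (M6)
bar 3: v0=B3 v1=D4 (m3)
bar 4: v0=D4 v1=D5 (P8)
bar 5: v0=E4 v1=C5 (m6)
bar 6: v0=D4 v1=B4 (M6)
bar 7: v0=E4 v1=G4 (m3)
bar 8: v0=C4 v1=F4 (P4)
bar 9: v0=F3 v1=D4 (M6)
bar 10: v0=E3 v1=E4 (P8)
  R2 @ bar4.0: B3/D4 m3 -> D4/D5 P8 similar
  R4 @ bar8.0: C4/F4 P4 untreated

No (2 violations)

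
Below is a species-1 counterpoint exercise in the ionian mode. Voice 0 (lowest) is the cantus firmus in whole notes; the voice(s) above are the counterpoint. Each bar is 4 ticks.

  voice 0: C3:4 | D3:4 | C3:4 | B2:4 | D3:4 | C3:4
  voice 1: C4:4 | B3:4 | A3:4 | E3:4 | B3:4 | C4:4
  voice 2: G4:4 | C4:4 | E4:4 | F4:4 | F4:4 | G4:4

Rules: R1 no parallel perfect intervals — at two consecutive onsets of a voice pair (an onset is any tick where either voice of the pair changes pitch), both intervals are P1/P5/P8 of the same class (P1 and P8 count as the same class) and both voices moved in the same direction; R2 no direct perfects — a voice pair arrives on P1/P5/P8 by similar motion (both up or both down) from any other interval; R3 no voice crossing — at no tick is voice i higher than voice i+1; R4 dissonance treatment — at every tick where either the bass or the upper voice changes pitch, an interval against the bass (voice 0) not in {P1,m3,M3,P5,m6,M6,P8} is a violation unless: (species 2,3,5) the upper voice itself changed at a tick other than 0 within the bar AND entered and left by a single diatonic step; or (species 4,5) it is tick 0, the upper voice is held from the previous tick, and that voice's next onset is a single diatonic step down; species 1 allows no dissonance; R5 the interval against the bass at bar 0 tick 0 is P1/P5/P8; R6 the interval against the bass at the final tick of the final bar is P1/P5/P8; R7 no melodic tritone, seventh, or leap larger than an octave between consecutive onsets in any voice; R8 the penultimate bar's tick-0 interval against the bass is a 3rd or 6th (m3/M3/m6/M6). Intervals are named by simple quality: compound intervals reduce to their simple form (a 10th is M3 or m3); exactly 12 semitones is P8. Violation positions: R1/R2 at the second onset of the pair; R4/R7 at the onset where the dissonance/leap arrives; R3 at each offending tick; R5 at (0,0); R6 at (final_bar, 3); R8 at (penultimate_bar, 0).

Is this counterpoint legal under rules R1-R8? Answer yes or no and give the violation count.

No (4 violations)

bar 0: v0=C3 v1=C4 v2=G4 (P5)
bar 1: v0=D3 v1=B3 v2=C4 (m7)
bar 2: v0=C3 v1=A3 v2=E4 (M3)
bar 3: v0=B2 v1=E3 v2=F4 (TT)
bar 4: v0=D3 v1=B3 v2=F4 (m3)
bar 5: v0=C3 v1=C4 v2=G4 (P5)
  R4 @ bar1.0: D3/C4 m7 untreated
  R4 @ bar3.0: B2/E3 P4 untreated
  R4 @ bar3.0: B2/F4 TT untreated
  R2 @ bar5.0: B3/F4 TT -> C4/G4 P5 similar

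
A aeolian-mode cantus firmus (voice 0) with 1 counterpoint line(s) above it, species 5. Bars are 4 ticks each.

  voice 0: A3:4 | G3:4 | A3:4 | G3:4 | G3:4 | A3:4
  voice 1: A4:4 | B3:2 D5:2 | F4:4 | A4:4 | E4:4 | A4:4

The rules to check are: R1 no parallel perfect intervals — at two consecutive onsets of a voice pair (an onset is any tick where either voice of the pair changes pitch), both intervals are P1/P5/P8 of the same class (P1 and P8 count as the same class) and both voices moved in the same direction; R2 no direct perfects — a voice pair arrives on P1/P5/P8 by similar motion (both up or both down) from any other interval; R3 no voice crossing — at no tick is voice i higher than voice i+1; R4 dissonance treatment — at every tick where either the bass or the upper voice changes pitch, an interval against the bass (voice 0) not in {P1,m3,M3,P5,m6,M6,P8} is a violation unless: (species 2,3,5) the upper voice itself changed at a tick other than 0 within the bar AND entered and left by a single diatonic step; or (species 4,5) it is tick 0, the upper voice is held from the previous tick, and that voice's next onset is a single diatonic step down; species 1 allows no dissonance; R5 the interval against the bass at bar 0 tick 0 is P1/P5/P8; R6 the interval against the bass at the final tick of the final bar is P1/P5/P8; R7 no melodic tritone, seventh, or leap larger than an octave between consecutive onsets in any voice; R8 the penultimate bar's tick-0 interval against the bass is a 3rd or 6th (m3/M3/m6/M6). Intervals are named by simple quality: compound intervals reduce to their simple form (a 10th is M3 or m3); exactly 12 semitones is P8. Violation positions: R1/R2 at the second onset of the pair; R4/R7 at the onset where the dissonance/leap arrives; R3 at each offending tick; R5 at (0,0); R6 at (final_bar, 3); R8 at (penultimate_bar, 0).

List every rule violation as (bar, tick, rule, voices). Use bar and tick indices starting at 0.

bar 0: v0=A3 v1=A4 downbeat P8
bar 1: v0=G3 v1=B3 downbeat M3
bar 2: v0=A3 v1=F4 downbeat m6
bar 3: v0=G3 v1=A4 downbeat M2
bar 4: v0=G3 v1=E4 downbeat M6
bar 5: v0=A3 v1=A4 downbeat P8
  -> R7 @ bar 1 tick 0 v(1,): A4->B3 leap 10st
  -> R7 @ bar 1 tick 2 v(1,): B3->D5 leap 15st
  -> R4 @ bar 3 tick 0 v(0, 1): G3/A4 M2 untreated
  -> R2 @ bar 5 tick 0 v(0, 1): G3/E4 M6 -> A3/A4 P8 similar

(1, 0, R7, (1,))
(1, 2, R7, (1,))
(3, 0, R4, (0, 1))
(5, 0, R2, (0, 1))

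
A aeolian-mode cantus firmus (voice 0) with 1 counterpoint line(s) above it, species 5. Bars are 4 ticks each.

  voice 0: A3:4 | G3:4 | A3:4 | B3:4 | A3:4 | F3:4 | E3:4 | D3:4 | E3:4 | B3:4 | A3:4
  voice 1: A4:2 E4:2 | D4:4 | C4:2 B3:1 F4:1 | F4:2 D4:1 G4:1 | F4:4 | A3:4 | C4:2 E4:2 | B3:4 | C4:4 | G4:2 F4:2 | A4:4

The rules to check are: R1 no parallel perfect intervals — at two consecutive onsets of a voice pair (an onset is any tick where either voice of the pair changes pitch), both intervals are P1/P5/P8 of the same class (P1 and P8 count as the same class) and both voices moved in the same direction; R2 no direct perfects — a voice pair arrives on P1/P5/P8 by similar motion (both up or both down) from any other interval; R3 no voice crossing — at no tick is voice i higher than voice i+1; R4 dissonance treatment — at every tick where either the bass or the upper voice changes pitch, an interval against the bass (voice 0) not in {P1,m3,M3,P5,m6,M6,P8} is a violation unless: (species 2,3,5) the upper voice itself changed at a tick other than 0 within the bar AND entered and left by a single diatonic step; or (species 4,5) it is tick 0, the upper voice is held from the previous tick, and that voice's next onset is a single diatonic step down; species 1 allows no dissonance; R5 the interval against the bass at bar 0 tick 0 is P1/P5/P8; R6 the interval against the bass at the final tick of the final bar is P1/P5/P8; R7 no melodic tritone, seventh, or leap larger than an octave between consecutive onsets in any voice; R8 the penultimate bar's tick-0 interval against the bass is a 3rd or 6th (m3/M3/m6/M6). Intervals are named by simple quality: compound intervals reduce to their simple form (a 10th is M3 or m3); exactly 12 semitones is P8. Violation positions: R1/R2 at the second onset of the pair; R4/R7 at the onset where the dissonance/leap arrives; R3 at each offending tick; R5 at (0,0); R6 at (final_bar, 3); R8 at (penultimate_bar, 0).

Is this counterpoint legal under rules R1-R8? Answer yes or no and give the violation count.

bar 0: v0=A3 v1=A4 (P8)
bar 1: v0=G3 v1=D4 (P5)
bar 2: v0=A3 v1=C4 (m3)
bar 3: v0=B3 v1=F4 (TT)
bar 4: v0=A3 v1=F4 (m6)
bar 5: v0=F3 v1=A3 (M3)
bar 6: v0=E3 v1=C4 (m6)
bar 7: v0=D3 v1=B3 (M6)
bar 8: v0=E3 v1=C4 (m6)
bar 9: v0=B3 v1=G4 (m6)
bar 10: v0=A3 v1=A4 (P8)
  R1 @ bar1.0: A3/E4 P5 -> G3/D4 P5 similar
  R4 @ bar2.2: A3/B3 M2 untreated
  R7 @ bar2.3: B3->F4 leap 6st
  R4 @ bar3.0: B3/F4 TT untreated
  R4 @ bar9.2: B3/F4 TT untreated

No (5 violations)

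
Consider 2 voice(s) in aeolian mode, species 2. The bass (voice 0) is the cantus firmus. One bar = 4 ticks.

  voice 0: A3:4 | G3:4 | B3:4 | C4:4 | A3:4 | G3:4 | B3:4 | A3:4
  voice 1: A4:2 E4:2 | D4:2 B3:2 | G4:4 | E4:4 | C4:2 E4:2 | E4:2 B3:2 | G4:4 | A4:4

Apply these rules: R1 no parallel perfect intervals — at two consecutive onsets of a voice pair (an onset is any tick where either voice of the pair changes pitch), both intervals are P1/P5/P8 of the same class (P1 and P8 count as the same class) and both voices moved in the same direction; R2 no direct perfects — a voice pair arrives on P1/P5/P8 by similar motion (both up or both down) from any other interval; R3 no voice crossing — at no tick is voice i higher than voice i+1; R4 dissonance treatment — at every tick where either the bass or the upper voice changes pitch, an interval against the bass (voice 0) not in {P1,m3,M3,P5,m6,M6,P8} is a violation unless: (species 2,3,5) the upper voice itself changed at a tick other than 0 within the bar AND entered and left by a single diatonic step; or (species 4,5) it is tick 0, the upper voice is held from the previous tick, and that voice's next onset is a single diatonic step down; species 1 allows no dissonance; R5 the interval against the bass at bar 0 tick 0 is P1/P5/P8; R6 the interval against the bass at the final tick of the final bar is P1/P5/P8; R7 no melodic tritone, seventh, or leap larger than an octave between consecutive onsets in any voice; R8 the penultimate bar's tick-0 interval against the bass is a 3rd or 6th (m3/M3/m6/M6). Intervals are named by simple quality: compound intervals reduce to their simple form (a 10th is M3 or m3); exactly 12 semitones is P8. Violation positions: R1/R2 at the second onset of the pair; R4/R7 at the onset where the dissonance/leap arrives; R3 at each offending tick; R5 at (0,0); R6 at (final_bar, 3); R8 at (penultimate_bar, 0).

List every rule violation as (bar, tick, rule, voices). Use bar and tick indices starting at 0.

bar 0: v0=A3 v1=A4 downbeat P8
bar 1: v0=G3 v1=D4 downbeat P5
bar 2: v0=B3 v1=G4 downbeat m6
bar 3: v0=C4 v1=E4 downbeat M3
bar 4: v0=A3 v1=C4 downbeat m3
bar 5: v0=G3 v1=E4 downbeat M6
bar 6: v0=B3 v1=G4 downbeat m6
bar 7: v0=A3 v1=A4 downbeat P8
  -> R1 @ bar 1 tick 0 v(0, 1): A3/E4 P5 -> G3/D4 P5 similar

(1, 0, R1, (0, 1))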